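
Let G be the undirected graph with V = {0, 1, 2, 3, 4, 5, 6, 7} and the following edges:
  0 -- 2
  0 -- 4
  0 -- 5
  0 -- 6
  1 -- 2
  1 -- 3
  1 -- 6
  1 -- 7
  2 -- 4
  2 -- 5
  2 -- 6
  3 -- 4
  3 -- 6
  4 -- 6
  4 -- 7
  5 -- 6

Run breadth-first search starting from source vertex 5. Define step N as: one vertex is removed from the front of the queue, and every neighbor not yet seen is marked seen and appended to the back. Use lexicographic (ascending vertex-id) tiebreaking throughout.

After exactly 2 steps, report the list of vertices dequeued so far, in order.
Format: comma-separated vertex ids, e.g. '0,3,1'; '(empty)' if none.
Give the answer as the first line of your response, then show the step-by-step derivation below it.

5,0

step 1: dequeue 5; queue=[0,2,6]; order=5
step 2: dequeue 0; queue=[2,6,4]; order=5,0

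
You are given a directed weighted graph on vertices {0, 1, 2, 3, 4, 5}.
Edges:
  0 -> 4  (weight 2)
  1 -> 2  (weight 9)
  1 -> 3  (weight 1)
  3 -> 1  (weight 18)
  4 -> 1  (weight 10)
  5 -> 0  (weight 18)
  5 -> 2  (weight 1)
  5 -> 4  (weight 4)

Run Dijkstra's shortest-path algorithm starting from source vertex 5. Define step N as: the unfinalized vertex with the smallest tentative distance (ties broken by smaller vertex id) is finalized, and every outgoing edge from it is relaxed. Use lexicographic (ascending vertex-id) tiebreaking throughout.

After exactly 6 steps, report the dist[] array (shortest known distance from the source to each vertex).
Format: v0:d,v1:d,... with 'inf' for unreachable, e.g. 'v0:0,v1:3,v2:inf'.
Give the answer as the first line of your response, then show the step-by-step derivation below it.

v0:18,v1:14,v2:1,v3:15,v4:4,v5:0

step 1: dist = v0:18,v1:inf,v2:1,v3:inf,v4:4,v5:0
step 2: dist = v0:18,v1:inf,v2:1,v3:inf,v4:4,v5:0
step 3: dist = v0:18,v1:14,v2:1,v3:inf,v4:4,v5:0
step 4: dist = v0:18,v1:14,v2:1,v3:15,v4:4,v5:0
step 5: dist = v0:18,v1:14,v2:1,v3:15,v4:4,v5:0
step 6: dist = v0:18,v1:14,v2:1,v3:15,v4:4,v5:0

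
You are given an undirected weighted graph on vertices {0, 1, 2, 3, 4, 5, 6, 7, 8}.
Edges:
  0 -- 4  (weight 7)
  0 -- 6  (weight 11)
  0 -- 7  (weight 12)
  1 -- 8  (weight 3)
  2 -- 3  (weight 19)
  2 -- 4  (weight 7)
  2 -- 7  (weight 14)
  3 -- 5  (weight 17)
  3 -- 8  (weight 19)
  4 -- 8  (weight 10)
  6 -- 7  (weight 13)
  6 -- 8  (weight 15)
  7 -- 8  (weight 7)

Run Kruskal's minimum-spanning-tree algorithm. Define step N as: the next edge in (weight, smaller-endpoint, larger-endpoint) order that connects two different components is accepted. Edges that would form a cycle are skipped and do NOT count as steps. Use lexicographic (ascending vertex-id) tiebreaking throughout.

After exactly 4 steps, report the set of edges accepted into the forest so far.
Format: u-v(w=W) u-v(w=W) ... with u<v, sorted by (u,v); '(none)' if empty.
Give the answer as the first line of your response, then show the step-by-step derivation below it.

0-4(w=7) 1-8(w=3) 2-4(w=7) 7-8(w=7)

step 1: add edge 1-8 (w=3); MST = {1-8(w=3)}
step 2: add edge 0-4 (w=7); MST = {0-4(w=7) 1-8(w=3)}
step 3: add edge 2-4 (w=7); MST = {0-4(w=7) 1-8(w=3) 2-4(w=7)}
step 4: add edge 7-8 (w=7); MST = {0-4(w=7) 1-8(w=3) 2-4(w=7) 7-8(w=7)}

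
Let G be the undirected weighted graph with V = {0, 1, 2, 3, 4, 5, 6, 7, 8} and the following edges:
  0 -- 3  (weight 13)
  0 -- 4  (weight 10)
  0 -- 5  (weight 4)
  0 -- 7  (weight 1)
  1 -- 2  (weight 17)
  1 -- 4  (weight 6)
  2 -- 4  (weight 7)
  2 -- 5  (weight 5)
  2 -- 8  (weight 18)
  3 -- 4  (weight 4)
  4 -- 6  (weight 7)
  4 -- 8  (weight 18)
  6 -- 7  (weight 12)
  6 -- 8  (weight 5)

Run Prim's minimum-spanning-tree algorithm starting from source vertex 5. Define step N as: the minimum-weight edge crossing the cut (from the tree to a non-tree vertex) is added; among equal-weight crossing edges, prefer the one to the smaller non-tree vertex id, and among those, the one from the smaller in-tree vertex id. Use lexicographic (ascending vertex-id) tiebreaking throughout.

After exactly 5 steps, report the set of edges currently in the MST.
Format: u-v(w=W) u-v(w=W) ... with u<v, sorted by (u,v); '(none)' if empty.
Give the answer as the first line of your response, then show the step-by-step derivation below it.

0-5(w=4) 0-7(w=1) 2-4(w=7) 2-5(w=5) 3-4(w=4)

step 1: add edge 0-5 (w=4); MST = {0-5(w=4)}
step 2: add edge 0-7 (w=1); MST = {0-5(w=4) 0-7(w=1)}
step 3: add edge 2-5 (w=5); MST = {0-5(w=4) 0-7(w=1) 2-5(w=5)}
step 4: add edge 2-4 (w=7); MST = {0-5(w=4) 0-7(w=1) 2-4(w=7) 2-5(w=5)}
step 5: add edge 3-4 (w=4); MST = {0-5(w=4) 0-7(w=1) 2-4(w=7) 2-5(w=5) 3-4(w=4)}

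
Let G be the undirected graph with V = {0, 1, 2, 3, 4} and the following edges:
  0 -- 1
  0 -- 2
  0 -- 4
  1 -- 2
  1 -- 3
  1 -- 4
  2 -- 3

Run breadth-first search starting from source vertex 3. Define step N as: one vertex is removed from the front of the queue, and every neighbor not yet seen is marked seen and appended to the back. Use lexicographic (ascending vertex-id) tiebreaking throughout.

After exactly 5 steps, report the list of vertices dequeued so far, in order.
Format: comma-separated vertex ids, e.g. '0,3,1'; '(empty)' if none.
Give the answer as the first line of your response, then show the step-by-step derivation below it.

3,1,2,0,4

step 1: dequeue 3; queue=[1,2]; order=3
step 2: dequeue 1; queue=[2,0,4]; order=3,1
step 3: dequeue 2; queue=[0,4]; order=3,1,2
step 4: dequeue 0; queue=[4]; order=3,1,2,0
step 5: dequeue 4; queue=[(empty)]; order=3,1,2,0,4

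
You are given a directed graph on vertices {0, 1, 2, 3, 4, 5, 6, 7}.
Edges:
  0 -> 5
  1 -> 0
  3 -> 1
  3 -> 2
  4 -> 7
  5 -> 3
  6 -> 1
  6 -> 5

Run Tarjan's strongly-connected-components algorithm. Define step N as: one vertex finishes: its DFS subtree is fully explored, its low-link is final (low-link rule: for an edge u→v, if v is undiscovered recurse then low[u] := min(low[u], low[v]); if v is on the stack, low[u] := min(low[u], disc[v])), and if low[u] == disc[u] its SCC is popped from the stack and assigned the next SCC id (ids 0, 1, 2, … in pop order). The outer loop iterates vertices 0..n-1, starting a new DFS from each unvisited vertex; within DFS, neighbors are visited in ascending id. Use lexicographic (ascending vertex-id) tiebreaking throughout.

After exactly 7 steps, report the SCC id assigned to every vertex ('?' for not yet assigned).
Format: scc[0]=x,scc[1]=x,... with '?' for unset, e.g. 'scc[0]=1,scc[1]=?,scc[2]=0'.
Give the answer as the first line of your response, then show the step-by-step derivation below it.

scc[0]=1,scc[1]=1,scc[2]=0,scc[3]=1,scc[4]=3,scc[5]=1,scc[6]=?,scc[7]=2

step 1: low=(low[0]=0,low[1]=0,low[2]=?,low[3]=2,low[4]=?,low[5]=1,low[6]=?,low[7]=?); scc=(scc[0]=?,scc[1]=?,scc[2]=?,scc[3]=?,scc[4]=?,scc[5]=?,scc[6]=?,scc[7]=?)
step 2: low=(low[0]=0,low[1]=0,low[2]=4,low[3]=0,low[4]=?,low[5]=1,low[6]=?,low[7]=?); scc=(scc[0]=?,scc[1]=?,scc[2]=0,scc[3]=?,scc[4]=?,scc[5]=?,scc[6]=?,scc[7]=?)
step 3: low=(low[0]=0,low[1]=0,low[2]=4,low[3]=0,low[4]=?,low[5]=1,low[6]=?,low[7]=?); scc=(scc[0]=?,scc[1]=?,scc[2]=0,scc[3]=?,scc[4]=?,scc[5]=?,scc[6]=?,scc[7]=?)
step 4: low=(low[0]=0,low[1]=0,low[2]=4,low[3]=0,low[4]=?,low[5]=0,low[6]=?,low[7]=?); scc=(scc[0]=?,scc[1]=?,scc[2]=0,scc[3]=?,scc[4]=?,scc[5]=?,scc[6]=?,scc[7]=?)
step 5: low=(low[0]=0,low[1]=0,low[2]=4,low[3]=0,low[4]=?,low[5]=0,low[6]=?,low[7]=?); scc=(scc[0]=1,scc[1]=1,scc[2]=0,scc[3]=1,scc[4]=?,scc[5]=1,scc[6]=?,scc[7]=?)
step 6: low=(low[0]=0,low[1]=0,low[2]=4,low[3]=0,low[4]=5,low[5]=0,low[6]=?,low[7]=6); scc=(scc[0]=1,scc[1]=1,scc[2]=0,scc[3]=1,scc[4]=?,scc[5]=1,scc[6]=?,scc[7]=2)
step 7: low=(low[0]=0,low[1]=0,low[2]=4,low[3]=0,low[4]=5,low[5]=0,low[6]=?,low[7]=6); scc=(scc[0]=1,scc[1]=1,scc[2]=0,scc[3]=1,scc[4]=3,scc[5]=1,scc[6]=?,scc[7]=2)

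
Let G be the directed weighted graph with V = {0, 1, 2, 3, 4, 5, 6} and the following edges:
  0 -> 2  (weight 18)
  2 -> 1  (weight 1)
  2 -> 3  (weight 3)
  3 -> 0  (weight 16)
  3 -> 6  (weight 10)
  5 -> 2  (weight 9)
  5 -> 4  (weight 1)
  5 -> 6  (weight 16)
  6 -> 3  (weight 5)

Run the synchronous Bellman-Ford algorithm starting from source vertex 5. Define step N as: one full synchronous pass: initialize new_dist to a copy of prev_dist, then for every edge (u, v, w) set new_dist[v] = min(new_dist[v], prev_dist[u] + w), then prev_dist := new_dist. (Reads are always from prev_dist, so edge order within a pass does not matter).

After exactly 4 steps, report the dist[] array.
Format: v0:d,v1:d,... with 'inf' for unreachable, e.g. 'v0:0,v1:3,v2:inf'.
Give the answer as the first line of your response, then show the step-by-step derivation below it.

v0:28,v1:10,v2:9,v3:12,v4:1,v5:0,v6:16

step 1: dist = v0:inf,v1:inf,v2:9,v3:inf,v4:1,v5:0,v6:16
step 2: dist = v0:inf,v1:10,v2:9,v3:12,v4:1,v5:0,v6:16
step 3: dist = v0:28,v1:10,v2:9,v3:12,v4:1,v5:0,v6:16
step 4: dist = v0:28,v1:10,v2:9,v3:12,v4:1,v5:0,v6:16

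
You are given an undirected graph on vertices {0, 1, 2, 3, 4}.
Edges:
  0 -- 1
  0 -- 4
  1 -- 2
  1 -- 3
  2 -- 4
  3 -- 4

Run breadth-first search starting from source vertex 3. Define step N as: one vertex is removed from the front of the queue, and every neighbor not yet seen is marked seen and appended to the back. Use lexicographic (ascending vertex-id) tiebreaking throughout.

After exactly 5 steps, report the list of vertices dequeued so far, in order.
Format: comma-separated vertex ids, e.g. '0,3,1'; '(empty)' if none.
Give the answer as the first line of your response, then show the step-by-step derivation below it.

3,1,4,0,2

step 1: dequeue 3; queue=[1,4]; order=3
step 2: dequeue 1; queue=[4,0,2]; order=3,1
step 3: dequeue 4; queue=[0,2]; order=3,1,4
step 4: dequeue 0; queue=[2]; order=3,1,4,0
step 5: dequeue 2; queue=[(empty)]; order=3,1,4,0,2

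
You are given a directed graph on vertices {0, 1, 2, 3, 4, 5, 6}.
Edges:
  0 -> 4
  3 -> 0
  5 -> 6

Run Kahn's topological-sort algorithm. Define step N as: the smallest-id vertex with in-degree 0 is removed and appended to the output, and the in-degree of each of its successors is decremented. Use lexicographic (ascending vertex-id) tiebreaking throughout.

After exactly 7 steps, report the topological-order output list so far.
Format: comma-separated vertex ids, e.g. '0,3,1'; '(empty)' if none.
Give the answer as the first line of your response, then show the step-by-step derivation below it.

1,2,3,0,4,5,6

step 1: output 1; order=[1]; indeg=(1,0,0,0,1,0,1)
step 2: output 2; order=[1,2]; indeg=(1,0,0,0,1,0,1)
step 3: output 3; order=[1,2,3]; indeg=(0,0,0,0,1,0,1)
step 4: output 0; order=[1,2,3,0]; indeg=(0,0,0,0,0,0,1)
step 5: output 4; order=[1,2,3,0,4]; indeg=(0,0,0,0,0,0,1)
step 6: output 5; order=[1,2,3,0,4,5]; indeg=(0,0,0,0,0,0,0)
step 7: output 6; order=[1,2,3,0,4,5,6]; indeg=(0,0,0,0,0,0,0)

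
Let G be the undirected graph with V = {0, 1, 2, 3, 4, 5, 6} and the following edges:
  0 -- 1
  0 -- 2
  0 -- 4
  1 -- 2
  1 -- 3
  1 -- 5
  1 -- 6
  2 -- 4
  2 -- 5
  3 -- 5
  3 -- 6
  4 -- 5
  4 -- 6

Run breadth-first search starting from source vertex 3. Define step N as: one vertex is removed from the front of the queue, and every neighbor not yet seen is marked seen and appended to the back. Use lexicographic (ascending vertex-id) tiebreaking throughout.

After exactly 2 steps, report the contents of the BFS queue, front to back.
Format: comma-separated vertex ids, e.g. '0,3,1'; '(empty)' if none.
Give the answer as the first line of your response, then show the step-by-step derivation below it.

5,6,0,2

step 1: dequeue 3; queue=[1,5,6]; order=3
step 2: dequeue 1; queue=[5,6,0,2]; order=3,1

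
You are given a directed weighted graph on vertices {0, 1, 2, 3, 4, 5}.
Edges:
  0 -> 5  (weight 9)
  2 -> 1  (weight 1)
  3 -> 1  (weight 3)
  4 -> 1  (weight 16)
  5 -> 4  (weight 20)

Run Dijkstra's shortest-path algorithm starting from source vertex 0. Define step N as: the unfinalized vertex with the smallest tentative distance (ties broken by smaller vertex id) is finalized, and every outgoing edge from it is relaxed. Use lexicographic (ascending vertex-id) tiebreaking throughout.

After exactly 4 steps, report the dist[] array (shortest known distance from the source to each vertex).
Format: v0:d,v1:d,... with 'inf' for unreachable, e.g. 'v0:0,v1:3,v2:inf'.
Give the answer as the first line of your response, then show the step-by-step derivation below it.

v0:0,v1:45,v2:inf,v3:inf,v4:29,v5:9

step 1: dist = v0:0,v1:inf,v2:inf,v3:inf,v4:inf,v5:9
step 2: dist = v0:0,v1:inf,v2:inf,v3:inf,v4:29,v5:9
step 3: dist = v0:0,v1:45,v2:inf,v3:inf,v4:29,v5:9
step 4: dist = v0:0,v1:45,v2:inf,v3:inf,v4:29,v5:9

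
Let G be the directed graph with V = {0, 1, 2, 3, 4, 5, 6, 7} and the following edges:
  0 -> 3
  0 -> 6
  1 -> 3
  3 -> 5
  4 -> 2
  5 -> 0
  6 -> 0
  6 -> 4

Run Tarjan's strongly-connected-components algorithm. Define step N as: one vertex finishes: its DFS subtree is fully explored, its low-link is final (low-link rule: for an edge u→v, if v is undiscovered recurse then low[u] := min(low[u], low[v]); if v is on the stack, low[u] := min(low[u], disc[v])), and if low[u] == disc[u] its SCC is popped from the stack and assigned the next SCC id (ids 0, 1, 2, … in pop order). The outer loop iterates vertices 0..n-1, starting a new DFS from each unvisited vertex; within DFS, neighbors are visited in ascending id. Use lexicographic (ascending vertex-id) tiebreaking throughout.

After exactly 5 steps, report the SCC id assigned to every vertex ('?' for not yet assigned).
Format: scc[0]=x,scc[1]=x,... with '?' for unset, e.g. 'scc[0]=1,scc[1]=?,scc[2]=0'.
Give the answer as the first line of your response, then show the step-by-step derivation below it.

scc[0]=?,scc[1]=?,scc[2]=0,scc[3]=?,scc[4]=1,scc[5]=?,scc[6]=?,scc[7]=?

step 1: low=(low[0]=0,low[1]=?,low[2]=?,low[3]=1,low[4]=?,low[5]=0,low[6]=?,low[7]=?); scc=(scc[0]=?,scc[1]=?,scc[2]=?,scc[3]=?,scc[4]=?,scc[5]=?,scc[6]=?,scc[7]=?)
step 2: low=(low[0]=0,low[1]=?,low[2]=?,low[3]=0,low[4]=?,low[5]=0,low[6]=?,low[7]=?); scc=(scc[0]=?,scc[1]=?,scc[2]=?,scc[3]=?,scc[4]=?,scc[5]=?,scc[6]=?,scc[7]=?)
step 3: low=(low[0]=0,low[1]=?,low[2]=5,low[3]=0,low[4]=4,low[5]=0,low[6]=0,low[7]=?); scc=(scc[0]=?,scc[1]=?,scc[2]=0,scc[3]=?,scc[4]=?,scc[5]=?,scc[6]=?,scc[7]=?)
step 4: low=(low[0]=0,low[1]=?,low[2]=5,low[3]=0,low[4]=4,low[5]=0,low[6]=0,low[7]=?); scc=(scc[0]=?,scc[1]=?,scc[2]=0,scc[3]=?,scc[4]=1,scc[5]=?,scc[6]=?,scc[7]=?)
step 5: low=(low[0]=0,low[1]=?,low[2]=5,low[3]=0,low[4]=4,low[5]=0,low[6]=0,low[7]=?); scc=(scc[0]=?,scc[1]=?,scc[2]=0,scc[3]=?,scc[4]=1,scc[5]=?,scc[6]=?,scc[7]=?)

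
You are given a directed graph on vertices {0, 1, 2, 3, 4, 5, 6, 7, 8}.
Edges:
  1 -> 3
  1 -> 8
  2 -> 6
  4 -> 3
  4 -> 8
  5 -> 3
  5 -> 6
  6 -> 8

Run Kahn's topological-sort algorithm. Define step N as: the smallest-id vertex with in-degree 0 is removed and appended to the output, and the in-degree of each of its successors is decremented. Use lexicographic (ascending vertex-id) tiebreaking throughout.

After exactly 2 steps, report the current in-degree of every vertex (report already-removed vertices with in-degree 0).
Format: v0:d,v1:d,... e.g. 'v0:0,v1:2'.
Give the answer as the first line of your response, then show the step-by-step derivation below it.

v0:0,v1:0,v2:0,v3:2,v4:0,v5:0,v6:2,v7:0,v8:2

step 1: output 0; order=[0]; indeg=(0,0,0,3,0,0,2,0,3)
step 2: output 1; order=[0,1]; indeg=(0,0,0,2,0,0,2,0,2)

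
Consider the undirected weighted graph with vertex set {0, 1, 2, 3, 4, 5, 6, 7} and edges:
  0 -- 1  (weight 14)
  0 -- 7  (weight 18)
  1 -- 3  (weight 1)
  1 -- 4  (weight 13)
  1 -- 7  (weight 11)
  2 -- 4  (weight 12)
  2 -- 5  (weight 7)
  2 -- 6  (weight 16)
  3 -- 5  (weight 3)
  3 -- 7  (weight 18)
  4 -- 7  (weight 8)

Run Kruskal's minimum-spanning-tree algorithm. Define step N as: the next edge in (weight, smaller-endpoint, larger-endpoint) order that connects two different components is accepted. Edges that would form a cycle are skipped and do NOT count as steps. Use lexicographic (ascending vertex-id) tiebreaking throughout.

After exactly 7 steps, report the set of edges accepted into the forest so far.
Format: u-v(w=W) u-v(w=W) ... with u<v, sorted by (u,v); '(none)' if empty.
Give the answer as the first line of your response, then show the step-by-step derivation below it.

0-1(w=14) 1-3(w=1) 1-7(w=11) 2-5(w=7) 2-6(w=16) 3-5(w=3) 4-7(w=8)

step 1: add edge 1-3 (w=1); MST = {1-3(w=1)}
step 2: add edge 3-5 (w=3); MST = {1-3(w=1) 3-5(w=3)}
step 3: add edge 2-5 (w=7); MST = {1-3(w=1) 2-5(w=7) 3-5(w=3)}
step 4: add edge 4-7 (w=8); MST = {1-3(w=1) 2-5(w=7) 3-5(w=3) 4-7(w=8)}
step 5: add edge 1-7 (w=11); MST = {1-3(w=1) 1-7(w=11) 2-5(w=7) 3-5(w=3) 4-7(w=8)}
step 6: add edge 0-1 (w=14); MST = {0-1(w=14) 1-3(w=1) 1-7(w=11) 2-5(w=7) 3-5(w=3) 4-7(w=8)}
step 7: add edge 2-6 (w=16); MST = {0-1(w=14) 1-3(w=1) 1-7(w=11) 2-5(w=7) 2-6(w=16) 3-5(w=3) 4-7(w=8)}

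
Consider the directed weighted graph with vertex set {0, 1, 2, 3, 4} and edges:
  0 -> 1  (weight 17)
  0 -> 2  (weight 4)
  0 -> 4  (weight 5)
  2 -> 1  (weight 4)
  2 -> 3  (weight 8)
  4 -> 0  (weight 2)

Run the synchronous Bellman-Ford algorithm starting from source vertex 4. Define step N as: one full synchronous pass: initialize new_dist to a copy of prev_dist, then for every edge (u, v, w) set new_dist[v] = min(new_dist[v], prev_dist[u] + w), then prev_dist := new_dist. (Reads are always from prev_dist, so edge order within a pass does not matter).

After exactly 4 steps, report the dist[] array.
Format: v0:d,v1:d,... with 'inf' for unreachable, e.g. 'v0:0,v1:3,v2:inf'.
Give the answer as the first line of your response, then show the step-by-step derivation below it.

v0:2,v1:10,v2:6,v3:14,v4:0

step 1: dist = v0:2,v1:inf,v2:inf,v3:inf,v4:0
step 2: dist = v0:2,v1:19,v2:6,v3:inf,v4:0
step 3: dist = v0:2,v1:10,v2:6,v3:14,v4:0
step 4: dist = v0:2,v1:10,v2:6,v3:14,v4:0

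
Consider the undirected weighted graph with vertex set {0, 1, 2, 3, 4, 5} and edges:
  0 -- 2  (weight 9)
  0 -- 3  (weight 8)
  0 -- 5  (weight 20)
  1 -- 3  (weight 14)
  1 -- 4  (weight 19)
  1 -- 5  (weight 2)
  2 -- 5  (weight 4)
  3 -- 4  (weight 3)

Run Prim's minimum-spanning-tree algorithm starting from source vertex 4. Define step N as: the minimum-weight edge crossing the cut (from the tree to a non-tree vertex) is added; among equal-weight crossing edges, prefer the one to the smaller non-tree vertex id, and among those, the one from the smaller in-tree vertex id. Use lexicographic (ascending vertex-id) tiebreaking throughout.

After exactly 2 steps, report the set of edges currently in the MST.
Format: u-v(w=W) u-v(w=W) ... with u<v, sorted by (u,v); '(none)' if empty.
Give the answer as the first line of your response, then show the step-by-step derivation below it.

0-3(w=8) 3-4(w=3)

step 1: add edge 3-4 (w=3); MST = {3-4(w=3)}
step 2: add edge 0-3 (w=8); MST = {0-3(w=8) 3-4(w=3)}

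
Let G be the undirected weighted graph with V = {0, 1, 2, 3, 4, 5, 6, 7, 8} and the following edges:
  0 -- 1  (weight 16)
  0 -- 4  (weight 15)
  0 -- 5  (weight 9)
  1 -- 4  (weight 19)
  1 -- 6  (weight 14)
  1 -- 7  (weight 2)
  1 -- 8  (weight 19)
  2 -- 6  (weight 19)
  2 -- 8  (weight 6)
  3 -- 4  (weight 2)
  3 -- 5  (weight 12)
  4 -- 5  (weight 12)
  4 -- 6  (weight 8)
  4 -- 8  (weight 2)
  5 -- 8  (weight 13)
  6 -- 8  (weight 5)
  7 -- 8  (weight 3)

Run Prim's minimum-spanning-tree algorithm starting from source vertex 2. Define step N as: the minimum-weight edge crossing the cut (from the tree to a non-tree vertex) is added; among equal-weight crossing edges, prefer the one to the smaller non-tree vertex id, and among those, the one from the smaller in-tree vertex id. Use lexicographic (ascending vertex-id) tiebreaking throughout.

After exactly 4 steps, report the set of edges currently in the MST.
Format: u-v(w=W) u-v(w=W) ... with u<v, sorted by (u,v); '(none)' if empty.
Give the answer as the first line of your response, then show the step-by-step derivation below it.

2-8(w=6) 3-4(w=2) 4-8(w=2) 7-8(w=3)

step 1: add edge 2-8 (w=6); MST = {2-8(w=6)}
step 2: add edge 4-8 (w=2); MST = {2-8(w=6) 4-8(w=2)}
step 3: add edge 3-4 (w=2); MST = {2-8(w=6) 3-4(w=2) 4-8(w=2)}
step 4: add edge 7-8 (w=3); MST = {2-8(w=6) 3-4(w=2) 4-8(w=2) 7-8(w=3)}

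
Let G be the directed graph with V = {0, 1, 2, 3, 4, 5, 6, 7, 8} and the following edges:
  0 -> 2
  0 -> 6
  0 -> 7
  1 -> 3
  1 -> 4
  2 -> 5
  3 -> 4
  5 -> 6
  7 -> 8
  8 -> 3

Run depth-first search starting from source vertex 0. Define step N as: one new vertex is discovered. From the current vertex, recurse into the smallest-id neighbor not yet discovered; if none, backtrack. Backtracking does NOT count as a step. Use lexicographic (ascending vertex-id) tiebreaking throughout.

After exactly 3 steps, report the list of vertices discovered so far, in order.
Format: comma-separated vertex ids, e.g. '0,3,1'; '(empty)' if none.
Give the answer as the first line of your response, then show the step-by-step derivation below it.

0,2,5

step 1: discover 0; path=0; order=0
step 2: discover 2; path=0>2; order=0,2
step 3: discover 5; path=0>2>5; order=0,2,5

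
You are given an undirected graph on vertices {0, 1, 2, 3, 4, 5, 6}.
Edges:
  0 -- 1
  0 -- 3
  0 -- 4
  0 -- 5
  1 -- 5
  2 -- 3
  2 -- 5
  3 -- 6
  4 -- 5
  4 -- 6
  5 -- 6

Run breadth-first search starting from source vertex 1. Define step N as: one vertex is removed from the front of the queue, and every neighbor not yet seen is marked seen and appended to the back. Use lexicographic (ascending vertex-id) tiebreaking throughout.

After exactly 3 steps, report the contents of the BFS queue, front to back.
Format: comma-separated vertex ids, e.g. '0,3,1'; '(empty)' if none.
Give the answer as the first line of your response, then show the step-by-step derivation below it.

3,4,2,6

step 1: dequeue 1; queue=[0,5]; order=1
step 2: dequeue 0; queue=[5,3,4]; order=1,0
step 3: dequeue 5; queue=[3,4,2,6]; order=1,0,5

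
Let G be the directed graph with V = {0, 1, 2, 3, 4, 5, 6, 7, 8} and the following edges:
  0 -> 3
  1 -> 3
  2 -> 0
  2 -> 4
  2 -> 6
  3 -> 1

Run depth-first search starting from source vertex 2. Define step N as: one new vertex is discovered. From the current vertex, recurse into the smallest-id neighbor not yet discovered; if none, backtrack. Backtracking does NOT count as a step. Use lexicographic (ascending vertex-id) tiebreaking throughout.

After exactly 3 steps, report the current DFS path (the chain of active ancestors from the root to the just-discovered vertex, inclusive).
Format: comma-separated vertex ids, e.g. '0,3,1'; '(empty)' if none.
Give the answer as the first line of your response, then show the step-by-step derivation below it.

2,0,3

step 1: discover 2; path=2; order=2
step 2: discover 0; path=2>0; order=2,0
step 3: discover 3; path=2>0>3; order=2,0,3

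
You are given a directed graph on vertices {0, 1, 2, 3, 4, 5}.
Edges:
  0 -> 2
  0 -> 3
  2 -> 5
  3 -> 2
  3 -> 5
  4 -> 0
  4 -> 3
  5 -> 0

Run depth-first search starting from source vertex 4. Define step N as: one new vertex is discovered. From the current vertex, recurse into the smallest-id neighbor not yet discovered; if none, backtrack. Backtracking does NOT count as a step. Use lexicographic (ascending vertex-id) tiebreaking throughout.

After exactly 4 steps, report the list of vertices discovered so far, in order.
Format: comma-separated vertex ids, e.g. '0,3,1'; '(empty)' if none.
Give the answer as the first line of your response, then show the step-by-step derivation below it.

4,0,2,5

step 1: discover 4; path=4; order=4
step 2: discover 0; path=4>0; order=4,0
step 3: discover 2; path=4>0>2; order=4,0,2
step 4: discover 5; path=4>0>2>5; order=4,0,2,5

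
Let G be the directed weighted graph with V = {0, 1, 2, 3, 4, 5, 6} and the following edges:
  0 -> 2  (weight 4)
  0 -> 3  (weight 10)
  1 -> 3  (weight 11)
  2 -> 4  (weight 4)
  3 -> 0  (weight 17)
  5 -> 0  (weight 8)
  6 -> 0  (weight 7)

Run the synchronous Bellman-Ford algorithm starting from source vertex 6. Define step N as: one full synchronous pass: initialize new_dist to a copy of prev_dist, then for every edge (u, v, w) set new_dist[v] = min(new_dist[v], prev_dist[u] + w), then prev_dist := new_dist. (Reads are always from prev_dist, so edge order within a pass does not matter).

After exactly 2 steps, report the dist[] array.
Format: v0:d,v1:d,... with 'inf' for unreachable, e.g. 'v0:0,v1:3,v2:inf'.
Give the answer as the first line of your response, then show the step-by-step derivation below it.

v0:7,v1:inf,v2:11,v3:17,v4:inf,v5:inf,v6:0

step 1: dist = v0:7,v1:inf,v2:inf,v3:inf,v4:inf,v5:inf,v6:0
step 2: dist = v0:7,v1:inf,v2:11,v3:17,v4:inf,v5:inf,v6:0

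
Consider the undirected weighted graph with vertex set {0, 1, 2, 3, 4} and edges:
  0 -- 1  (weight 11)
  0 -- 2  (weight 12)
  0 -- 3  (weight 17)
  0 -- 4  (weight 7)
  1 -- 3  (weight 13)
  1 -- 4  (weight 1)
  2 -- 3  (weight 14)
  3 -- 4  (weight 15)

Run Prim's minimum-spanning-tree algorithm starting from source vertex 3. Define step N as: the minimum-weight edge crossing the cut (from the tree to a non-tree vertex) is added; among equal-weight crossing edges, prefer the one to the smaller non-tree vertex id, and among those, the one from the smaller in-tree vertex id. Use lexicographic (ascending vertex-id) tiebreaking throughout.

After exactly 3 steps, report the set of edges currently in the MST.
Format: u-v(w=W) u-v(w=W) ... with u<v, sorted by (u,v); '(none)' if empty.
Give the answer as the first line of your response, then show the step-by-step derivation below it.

0-4(w=7) 1-3(w=13) 1-4(w=1)

step 1: add edge 1-3 (w=13); MST = {1-3(w=13)}
step 2: add edge 1-4 (w=1); MST = {1-3(w=13) 1-4(w=1)}
step 3: add edge 0-4 (w=7); MST = {0-4(w=7) 1-3(w=13) 1-4(w=1)}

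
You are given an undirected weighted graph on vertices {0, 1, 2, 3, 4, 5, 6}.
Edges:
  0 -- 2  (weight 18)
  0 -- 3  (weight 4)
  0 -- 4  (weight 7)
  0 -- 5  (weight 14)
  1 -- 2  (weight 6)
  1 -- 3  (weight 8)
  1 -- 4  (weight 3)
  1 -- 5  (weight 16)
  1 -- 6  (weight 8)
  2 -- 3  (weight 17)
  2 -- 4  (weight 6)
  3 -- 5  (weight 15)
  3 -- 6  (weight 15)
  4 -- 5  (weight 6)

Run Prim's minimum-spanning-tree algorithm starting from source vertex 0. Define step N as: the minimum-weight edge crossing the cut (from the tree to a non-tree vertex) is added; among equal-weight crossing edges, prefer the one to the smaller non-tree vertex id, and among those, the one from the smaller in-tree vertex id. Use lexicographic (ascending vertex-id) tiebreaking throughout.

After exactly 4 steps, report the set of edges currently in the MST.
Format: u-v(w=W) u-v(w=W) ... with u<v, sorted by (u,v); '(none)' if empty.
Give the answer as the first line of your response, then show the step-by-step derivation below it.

0-3(w=4) 0-4(w=7) 1-2(w=6) 1-4(w=3)

step 1: add edge 0-3 (w=4); MST = {0-3(w=4)}
step 2: add edge 0-4 (w=7); MST = {0-3(w=4) 0-4(w=7)}
step 3: add edge 1-4 (w=3); MST = {0-3(w=4) 0-4(w=7) 1-4(w=3)}
step 4: add edge 1-2 (w=6); MST = {0-3(w=4) 0-4(w=7) 1-2(w=6) 1-4(w=3)}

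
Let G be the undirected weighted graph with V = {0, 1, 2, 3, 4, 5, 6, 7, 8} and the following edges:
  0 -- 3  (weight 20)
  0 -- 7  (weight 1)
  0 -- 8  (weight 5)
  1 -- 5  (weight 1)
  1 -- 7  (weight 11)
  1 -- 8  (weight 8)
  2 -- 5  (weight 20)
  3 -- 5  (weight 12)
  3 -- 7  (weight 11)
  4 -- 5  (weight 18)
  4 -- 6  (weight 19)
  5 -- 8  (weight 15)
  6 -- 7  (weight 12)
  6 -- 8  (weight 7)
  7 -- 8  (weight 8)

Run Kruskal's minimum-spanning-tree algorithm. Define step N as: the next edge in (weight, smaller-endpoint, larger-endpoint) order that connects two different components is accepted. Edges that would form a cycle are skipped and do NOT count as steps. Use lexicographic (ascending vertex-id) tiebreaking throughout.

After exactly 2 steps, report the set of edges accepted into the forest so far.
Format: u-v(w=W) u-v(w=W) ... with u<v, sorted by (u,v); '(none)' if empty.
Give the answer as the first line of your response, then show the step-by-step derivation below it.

0-7(w=1) 1-5(w=1)

step 1: add edge 0-7 (w=1); MST = {0-7(w=1)}
step 2: add edge 1-5 (w=1); MST = {0-7(w=1) 1-5(w=1)}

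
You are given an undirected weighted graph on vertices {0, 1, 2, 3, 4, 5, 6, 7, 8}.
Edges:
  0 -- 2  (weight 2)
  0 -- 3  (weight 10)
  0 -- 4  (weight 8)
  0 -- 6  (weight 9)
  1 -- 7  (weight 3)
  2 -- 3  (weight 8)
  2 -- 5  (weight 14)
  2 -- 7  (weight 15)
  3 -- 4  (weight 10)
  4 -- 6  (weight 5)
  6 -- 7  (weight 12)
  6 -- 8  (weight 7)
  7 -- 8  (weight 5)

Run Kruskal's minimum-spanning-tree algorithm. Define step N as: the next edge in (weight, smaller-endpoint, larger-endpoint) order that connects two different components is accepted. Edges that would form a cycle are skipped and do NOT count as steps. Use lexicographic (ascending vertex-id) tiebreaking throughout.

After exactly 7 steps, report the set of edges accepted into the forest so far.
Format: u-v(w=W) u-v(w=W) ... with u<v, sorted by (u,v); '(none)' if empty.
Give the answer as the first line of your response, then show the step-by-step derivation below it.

0-2(w=2) 0-4(w=8) 1-7(w=3) 2-3(w=8) 4-6(w=5) 6-8(w=7) 7-8(w=5)

step 1: add edge 0-2 (w=2); MST = {0-2(w=2)}
step 2: add edge 1-7 (w=3); MST = {0-2(w=2) 1-7(w=3)}
step 3: add edge 4-6 (w=5); MST = {0-2(w=2) 1-7(w=3) 4-6(w=5)}
step 4: add edge 7-8 (w=5); MST = {0-2(w=2) 1-7(w=3) 4-6(w=5) 7-8(w=5)}
step 5: add edge 6-8 (w=7); MST = {0-2(w=2) 1-7(w=3) 4-6(w=5) 6-8(w=7) 7-8(w=5)}
step 6: add edge 0-4 (w=8); MST = {0-2(w=2) 0-4(w=8) 1-7(w=3) 4-6(w=5) 6-8(w=7) 7-8(w=5)}
step 7: add edge 2-3 (w=8); MST = {0-2(w=2) 0-4(w=8) 1-7(w=3) 2-3(w=8) 4-6(w=5) 6-8(w=7) 7-8(w=5)}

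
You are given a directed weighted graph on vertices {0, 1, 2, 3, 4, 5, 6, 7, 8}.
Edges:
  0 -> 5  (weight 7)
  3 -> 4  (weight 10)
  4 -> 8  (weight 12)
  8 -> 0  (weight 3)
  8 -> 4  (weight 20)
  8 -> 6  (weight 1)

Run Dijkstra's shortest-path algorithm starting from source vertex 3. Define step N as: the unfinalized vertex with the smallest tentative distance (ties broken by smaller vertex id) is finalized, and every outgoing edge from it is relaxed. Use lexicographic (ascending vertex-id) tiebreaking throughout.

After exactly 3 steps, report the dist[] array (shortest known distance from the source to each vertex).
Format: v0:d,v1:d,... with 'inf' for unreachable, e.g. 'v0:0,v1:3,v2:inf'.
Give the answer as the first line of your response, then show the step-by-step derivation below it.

v0:25,v1:inf,v2:inf,v3:0,v4:10,v5:inf,v6:23,v7:inf,v8:22

step 1: dist = v0:inf,v1:inf,v2:inf,v3:0,v4:10,v5:inf,v6:inf,v7:inf,v8:inf
step 2: dist = v0:inf,v1:inf,v2:inf,v3:0,v4:10,v5:inf,v6:inf,v7:inf,v8:22
step 3: dist = v0:25,v1:inf,v2:inf,v3:0,v4:10,v5:inf,v6:23,v7:inf,v8:22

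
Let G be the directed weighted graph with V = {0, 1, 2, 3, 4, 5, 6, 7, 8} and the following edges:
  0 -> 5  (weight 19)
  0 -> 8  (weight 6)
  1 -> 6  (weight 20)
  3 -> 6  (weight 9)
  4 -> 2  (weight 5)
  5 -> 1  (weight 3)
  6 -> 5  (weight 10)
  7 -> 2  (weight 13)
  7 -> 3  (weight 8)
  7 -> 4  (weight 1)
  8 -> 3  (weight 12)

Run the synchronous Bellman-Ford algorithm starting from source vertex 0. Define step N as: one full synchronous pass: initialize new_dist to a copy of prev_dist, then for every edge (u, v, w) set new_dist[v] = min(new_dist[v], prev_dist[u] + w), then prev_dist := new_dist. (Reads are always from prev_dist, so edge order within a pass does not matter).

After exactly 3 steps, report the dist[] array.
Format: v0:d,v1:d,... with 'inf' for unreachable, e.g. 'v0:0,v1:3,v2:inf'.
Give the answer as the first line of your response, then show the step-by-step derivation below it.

v0:0,v1:22,v2:inf,v3:18,v4:inf,v5:19,v6:27,v7:inf,v8:6

step 1: dist = v0:0,v1:inf,v2:inf,v3:inf,v4:inf,v5:19,v6:inf,v7:inf,v8:6
step 2: dist = v0:0,v1:22,v2:inf,v3:18,v4:inf,v5:19,v6:inf,v7:inf,v8:6
step 3: dist = v0:0,v1:22,v2:inf,v3:18,v4:inf,v5:19,v6:27,v7:inf,v8:6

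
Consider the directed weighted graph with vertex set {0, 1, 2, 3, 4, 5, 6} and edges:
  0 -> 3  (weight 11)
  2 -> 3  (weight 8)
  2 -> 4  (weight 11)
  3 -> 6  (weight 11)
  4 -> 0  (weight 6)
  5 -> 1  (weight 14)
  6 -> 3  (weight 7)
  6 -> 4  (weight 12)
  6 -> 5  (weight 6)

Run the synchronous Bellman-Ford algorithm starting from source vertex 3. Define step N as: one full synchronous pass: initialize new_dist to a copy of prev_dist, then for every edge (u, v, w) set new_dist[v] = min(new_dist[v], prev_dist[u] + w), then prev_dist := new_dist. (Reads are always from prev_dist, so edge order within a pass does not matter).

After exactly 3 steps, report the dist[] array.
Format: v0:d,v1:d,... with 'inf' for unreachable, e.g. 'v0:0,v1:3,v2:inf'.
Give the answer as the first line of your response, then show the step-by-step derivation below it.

v0:29,v1:31,v2:inf,v3:0,v4:23,v5:17,v6:11

step 1: dist = v0:inf,v1:inf,v2:inf,v3:0,v4:inf,v5:inf,v6:11
step 2: dist = v0:inf,v1:inf,v2:inf,v3:0,v4:23,v5:17,v6:11
step 3: dist = v0:29,v1:31,v2:inf,v3:0,v4:23,v5:17,v6:11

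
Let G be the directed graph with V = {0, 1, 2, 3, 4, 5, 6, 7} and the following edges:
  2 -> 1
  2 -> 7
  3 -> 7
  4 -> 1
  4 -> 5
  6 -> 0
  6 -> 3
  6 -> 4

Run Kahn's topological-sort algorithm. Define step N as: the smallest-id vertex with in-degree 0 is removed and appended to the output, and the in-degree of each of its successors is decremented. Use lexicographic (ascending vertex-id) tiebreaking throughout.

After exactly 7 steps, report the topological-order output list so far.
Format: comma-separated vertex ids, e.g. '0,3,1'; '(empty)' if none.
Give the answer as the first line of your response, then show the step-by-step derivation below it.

2,6,0,3,4,1,5

step 1: output 2; order=[2]; indeg=(1,1,0,1,1,1,0,1)
step 2: output 6; order=[2,6]; indeg=(0,1,0,0,0,1,0,1)
step 3: output 0; order=[2,6,0]; indeg=(0,1,0,0,0,1,0,1)
step 4: output 3; order=[2,6,0,3]; indeg=(0,1,0,0,0,1,0,0)
step 5: output 4; order=[2,6,0,3,4]; indeg=(0,0,0,0,0,0,0,0)
step 6: output 1; order=[2,6,0,3,4,1]; indeg=(0,0,0,0,0,0,0,0)
step 7: output 5; order=[2,6,0,3,4,1,5]; indeg=(0,0,0,0,0,0,0,0)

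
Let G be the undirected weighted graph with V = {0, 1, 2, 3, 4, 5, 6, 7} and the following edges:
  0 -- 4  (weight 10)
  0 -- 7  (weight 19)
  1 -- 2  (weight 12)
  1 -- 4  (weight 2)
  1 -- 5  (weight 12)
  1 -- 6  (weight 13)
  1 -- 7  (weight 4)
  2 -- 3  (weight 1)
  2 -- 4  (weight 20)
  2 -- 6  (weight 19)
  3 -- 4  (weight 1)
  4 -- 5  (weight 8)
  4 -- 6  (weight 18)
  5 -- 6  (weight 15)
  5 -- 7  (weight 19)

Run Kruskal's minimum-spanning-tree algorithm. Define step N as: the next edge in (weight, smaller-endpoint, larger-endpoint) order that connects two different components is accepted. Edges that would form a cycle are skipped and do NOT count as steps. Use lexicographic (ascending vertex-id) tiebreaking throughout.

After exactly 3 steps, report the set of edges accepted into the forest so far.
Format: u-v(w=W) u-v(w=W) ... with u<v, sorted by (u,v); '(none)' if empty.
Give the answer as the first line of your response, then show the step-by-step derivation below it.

1-4(w=2) 2-3(w=1) 3-4(w=1)

step 1: add edge 2-3 (w=1); MST = {2-3(w=1)}
step 2: add edge 3-4 (w=1); MST = {2-3(w=1) 3-4(w=1)}
step 3: add edge 1-4 (w=2); MST = {1-4(w=2) 2-3(w=1) 3-4(w=1)}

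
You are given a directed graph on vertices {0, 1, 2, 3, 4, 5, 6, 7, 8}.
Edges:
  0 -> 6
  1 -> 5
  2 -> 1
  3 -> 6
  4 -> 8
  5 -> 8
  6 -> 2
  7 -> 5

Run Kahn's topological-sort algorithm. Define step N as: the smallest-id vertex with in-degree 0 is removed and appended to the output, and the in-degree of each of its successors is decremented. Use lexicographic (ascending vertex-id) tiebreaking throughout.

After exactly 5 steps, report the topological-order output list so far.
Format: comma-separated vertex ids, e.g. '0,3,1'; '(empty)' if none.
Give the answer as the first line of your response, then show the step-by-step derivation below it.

0,3,4,6,2

step 1: output 0; order=[0]; indeg=(0,1,1,0,0,2,1,0,2)
step 2: output 3; order=[0,3]; indeg=(0,1,1,0,0,2,0,0,2)
step 3: output 4; order=[0,3,4]; indeg=(0,1,1,0,0,2,0,0,1)
step 4: output 6; order=[0,3,4,6]; indeg=(0,1,0,0,0,2,0,0,1)
step 5: output 2; order=[0,3,4,6,2]; indeg=(0,0,0,0,0,2,0,0,1)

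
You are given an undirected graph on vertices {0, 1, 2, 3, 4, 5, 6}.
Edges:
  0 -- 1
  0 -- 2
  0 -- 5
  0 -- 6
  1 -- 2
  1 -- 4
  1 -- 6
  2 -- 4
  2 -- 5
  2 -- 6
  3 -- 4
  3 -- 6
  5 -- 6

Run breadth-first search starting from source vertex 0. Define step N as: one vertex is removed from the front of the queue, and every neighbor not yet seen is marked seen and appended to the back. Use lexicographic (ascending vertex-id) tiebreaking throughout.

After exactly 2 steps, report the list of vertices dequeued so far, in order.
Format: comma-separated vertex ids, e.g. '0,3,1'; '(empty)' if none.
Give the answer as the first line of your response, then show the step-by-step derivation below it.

0,1

step 1: dequeue 0; queue=[1,2,5,6]; order=0
step 2: dequeue 1; queue=[2,5,6,4]; order=0,1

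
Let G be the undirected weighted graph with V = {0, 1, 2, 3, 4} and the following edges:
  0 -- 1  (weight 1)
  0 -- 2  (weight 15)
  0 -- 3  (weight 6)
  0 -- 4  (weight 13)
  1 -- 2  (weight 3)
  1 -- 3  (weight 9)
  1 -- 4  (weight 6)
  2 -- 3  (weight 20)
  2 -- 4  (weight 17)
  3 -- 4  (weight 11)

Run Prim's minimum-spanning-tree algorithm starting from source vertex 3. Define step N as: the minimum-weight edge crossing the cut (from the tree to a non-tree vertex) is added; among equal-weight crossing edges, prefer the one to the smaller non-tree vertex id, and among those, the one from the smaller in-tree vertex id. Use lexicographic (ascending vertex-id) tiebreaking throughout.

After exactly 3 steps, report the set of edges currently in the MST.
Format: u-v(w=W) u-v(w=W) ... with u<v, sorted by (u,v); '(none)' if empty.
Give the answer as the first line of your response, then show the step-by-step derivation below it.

0-1(w=1) 0-3(w=6) 1-2(w=3)

step 1: add edge 0-3 (w=6); MST = {0-3(w=6)}
step 2: add edge 0-1 (w=1); MST = {0-1(w=1) 0-3(w=6)}
step 3: add edge 1-2 (w=3); MST = {0-1(w=1) 0-3(w=6) 1-2(w=3)}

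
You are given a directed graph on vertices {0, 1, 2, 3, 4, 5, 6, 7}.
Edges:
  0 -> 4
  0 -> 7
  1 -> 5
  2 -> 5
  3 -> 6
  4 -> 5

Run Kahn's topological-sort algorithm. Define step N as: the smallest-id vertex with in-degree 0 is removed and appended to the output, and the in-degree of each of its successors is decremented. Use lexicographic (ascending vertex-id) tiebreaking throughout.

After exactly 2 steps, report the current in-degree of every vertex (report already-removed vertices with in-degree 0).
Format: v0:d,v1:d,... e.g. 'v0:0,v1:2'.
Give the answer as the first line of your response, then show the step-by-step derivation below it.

v0:0,v1:0,v2:0,v3:0,v4:0,v5:2,v6:1,v7:0

step 1: output 0; order=[0]; indeg=(0,0,0,0,0,3,1,0)
step 2: output 1; order=[0,1]; indeg=(0,0,0,0,0,2,1,0)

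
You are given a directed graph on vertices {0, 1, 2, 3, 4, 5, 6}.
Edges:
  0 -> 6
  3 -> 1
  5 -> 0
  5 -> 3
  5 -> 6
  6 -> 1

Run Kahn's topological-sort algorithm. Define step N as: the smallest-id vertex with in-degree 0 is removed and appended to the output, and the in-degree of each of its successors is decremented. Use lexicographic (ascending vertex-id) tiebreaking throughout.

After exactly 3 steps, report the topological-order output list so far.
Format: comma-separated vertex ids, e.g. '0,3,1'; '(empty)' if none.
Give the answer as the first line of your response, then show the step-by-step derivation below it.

2,4,5

step 1: output 2; order=[2]; indeg=(1,2,0,1,0,0,2)
step 2: output 4; order=[2,4]; indeg=(1,2,0,1,0,0,2)
step 3: output 5; order=[2,4,5]; indeg=(0,2,0,0,0,0,1)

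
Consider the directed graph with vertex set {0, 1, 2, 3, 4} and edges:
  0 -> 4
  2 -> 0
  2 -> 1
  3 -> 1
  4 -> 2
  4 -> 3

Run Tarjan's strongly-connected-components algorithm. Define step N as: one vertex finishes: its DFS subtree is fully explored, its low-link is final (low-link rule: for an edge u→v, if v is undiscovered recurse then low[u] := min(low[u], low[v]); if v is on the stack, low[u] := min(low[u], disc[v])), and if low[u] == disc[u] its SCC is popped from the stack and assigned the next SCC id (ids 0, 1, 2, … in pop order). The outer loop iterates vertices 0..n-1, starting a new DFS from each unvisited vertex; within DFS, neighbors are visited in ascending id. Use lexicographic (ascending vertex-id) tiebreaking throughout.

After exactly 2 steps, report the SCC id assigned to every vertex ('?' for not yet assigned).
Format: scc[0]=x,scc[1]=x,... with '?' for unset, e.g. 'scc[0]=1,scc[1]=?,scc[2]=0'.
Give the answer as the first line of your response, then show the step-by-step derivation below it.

scc[0]=?,scc[1]=0,scc[2]=?,scc[3]=?,scc[4]=?

step 1: low=(low[0]=0,low[1]=3,low[2]=0,low[3]=?,low[4]=1); scc=(scc[0]=?,scc[1]=0,scc[2]=?,scc[3]=?,scc[4]=?)
step 2: low=(low[0]=0,low[1]=3,low[2]=0,low[3]=?,low[4]=1); scc=(scc[0]=?,scc[1]=0,scc[2]=?,scc[3]=?,scc[4]=?)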